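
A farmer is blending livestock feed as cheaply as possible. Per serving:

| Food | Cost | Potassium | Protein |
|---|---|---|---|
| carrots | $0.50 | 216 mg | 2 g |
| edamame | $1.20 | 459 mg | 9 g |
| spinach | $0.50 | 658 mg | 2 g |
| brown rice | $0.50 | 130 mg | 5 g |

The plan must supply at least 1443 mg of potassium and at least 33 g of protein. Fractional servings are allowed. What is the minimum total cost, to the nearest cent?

Compare the cost at each extreme point of the feasible region.
carrots only: max(1443/216, 33/2) = 16.5 servings → $8.25.
edamame only: max(1443/459, 33/9) = 3.667 servings → $4.40.
spinach only: max(1443/658, 33/2) = 16.5 servings → $8.25.
brown rice only: max(1443/130, 33/5) = 11.1 servings → $5.55.
carrots + edamame with both targets exact would need a negative amount; discard.
carrots + spinach: intersection lies outside the first quadrant.
carrots + brown rice with both tight: 3.567 servings and 5.173 servings → $4.37.
edamame + spinach with both targets exact would need a negative amount; discard.
edamame + brown rice with both tight: 2.6 servings and 1.92 servings → $4.08.
spinach + brown rice with both tight: 0.9653 servings and 6.214 servings → $3.59.
So the least-cost plan costs $3.59.

$3.59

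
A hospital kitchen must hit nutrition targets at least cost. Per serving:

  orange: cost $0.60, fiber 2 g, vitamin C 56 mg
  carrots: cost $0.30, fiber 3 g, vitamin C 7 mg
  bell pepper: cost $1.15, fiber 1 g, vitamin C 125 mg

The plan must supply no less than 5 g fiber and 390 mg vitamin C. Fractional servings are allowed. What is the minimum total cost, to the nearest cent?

Minimising a linear cost over {fiber ≥ 5, vitamin C ≥ 390, servings ≥ 0} — the optimum is at a vertex, using one or two foods.
orange only: max(5/2, 390/56) = 6.964 servings → $4.18.
carrots only: max(5/3, 390/7) = 55.71 servings → $16.71.
bell pepper only: max(5/1, 390/125) = 5 servings → $5.75.
orange + carrots: the both-tight solution has a negative serving — not a feasible corner.
orange + bell pepper with both tight: 1.211 servings and 2.577 servings → $3.69.
carrots + bell pepper with both tight: 0.6386 servings and 3.084 servings → $3.74.
The minimum over all feasible corners is $3.69.

$3.69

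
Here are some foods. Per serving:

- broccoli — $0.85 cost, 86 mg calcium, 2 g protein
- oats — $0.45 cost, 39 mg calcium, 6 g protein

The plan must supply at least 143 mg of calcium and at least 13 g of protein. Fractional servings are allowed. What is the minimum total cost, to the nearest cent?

A basic optimal solution has at most two foods positive. Try each food alone and each pair with both targets met exactly.
broccoli only: max(143/86, 13/2) = 6.5 servings → $5.53.
oats only: max(143/39, 13/6) = 3.667 servings → $1.65.
broccoli + oats with both tight: 0.8014 servings and 1.9 servings → $1.54.
The minimum over all feasible corners is $1.54.

$1.54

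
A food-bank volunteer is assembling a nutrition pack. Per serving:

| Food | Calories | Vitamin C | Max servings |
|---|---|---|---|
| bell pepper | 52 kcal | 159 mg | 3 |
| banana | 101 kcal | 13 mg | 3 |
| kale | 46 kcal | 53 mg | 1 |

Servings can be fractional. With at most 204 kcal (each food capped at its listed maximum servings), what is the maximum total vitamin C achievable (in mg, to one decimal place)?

Vitamin C per kcal: bell pepper 3.058, kale 1.152, banana 0.1287.
Take 3 servings of bell pepper: uses 156 kcal, +477.0 mg vitamin C (running total 477.0 mg).
Take 1 serving of kale: uses 46 kcal, +53.0 mg vitamin C (running total 530.0 mg).
Take 0.0198 servings of banana: uses 2 kcal, +0.3 mg vitamin C (running total 530.3 mg).
Greedy by best ratio exhausts the calories allowance optimally: 530.3 mg.

530.3 mg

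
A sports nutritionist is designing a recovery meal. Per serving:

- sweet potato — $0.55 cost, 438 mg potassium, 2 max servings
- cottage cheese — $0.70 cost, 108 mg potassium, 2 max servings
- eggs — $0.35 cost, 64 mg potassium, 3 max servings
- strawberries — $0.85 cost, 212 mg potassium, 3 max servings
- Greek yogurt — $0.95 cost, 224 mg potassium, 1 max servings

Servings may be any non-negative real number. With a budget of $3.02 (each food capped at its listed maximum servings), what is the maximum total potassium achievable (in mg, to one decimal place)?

Potassium per dollar: sweet potato 796.4, strawberries 249.4, Greek yogurt 235.8, eggs 182.9, cottage cheese 154.3.
Take 2 servings of sweet potato: spends $1.10, +876.0 mg potassium (running total 876.0 mg).
Take 2.259 servings of strawberries: spends $1.92, +478.9 mg potassium (running total 1354.9 mg).
Greedy by best ratio exhausts the cost allowance optimally: 1354.9 mg.

1354.9 mg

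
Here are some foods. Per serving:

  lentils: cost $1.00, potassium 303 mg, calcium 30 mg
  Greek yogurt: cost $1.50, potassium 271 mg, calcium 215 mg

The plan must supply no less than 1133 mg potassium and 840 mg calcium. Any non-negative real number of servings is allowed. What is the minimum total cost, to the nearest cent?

With two linear requirements the optimum uses one or two foods; enumerate the corners.
lentils only: max(1133/303, 840/30) = 28 servings → $28.00.
Greek yogurt only: max(1133/271, 840/215) = 4.181 servings → $6.27.
lentils + Greek yogurt with both tight: 0.2798 servings and 3.868 servings → $6.08.
The minimum over all feasible corners is $6.08.

$6.08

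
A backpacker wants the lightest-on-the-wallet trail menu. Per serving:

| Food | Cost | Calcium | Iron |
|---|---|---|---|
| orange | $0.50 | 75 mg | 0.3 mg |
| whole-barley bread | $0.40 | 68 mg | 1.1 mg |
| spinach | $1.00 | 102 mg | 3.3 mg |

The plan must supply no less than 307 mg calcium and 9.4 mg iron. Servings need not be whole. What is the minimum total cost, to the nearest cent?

$2.88

Check every corner: each single food scaled to meet both minima, and each pair solved so both constraints bind.
orange only: max(307/75, 9.4/0.3) = 31.33 servings → $15.67.
whole-barley bread only: max(307/68, 9.4/1.1) = 8.545 servings → $3.42.
spinach only: max(307/102, 9.4/3.3) = 3.01 servings → $3.01.
orange + whole-barley bread: the both-tight solution has a negative serving — not a feasible corner.
orange + spinach with both tight: 0.2503 servings and 2.826 servings → $2.95.
whole-barley bread + spinach with both tight: 0.484 servings and 2.687 servings → $2.88.
The minimum over all feasible corners is $2.88.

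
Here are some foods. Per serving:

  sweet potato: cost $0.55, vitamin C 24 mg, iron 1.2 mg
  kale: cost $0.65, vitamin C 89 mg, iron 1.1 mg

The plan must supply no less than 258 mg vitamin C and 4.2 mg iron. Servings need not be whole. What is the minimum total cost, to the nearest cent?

sweet potato only: max(258/24, 4.2/1.2) = 10.75 servings → $5.91.
kale only: max(258/89, 4.2/1.1) = 3.818 servings → $2.48.
sweet potato + kale with both tight: 1.119 servings and 2.597 servings → $2.30.
So the least-cost plan costs $2.30.

$2.30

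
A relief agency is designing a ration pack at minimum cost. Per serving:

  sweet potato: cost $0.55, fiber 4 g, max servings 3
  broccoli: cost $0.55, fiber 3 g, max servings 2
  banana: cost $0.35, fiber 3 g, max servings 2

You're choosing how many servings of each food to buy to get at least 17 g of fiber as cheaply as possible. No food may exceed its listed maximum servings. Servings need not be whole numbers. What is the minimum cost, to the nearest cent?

$2.21

Cost per g of fiber: banana $0.1167, sweet potato $0.1375, broccoli $0.1833.
Take 2 servings of banana: +6.0 g fiber for $0.70 (total $0.70, still need 11.0 g).
Take 2.75 servings of sweet potato: +11.0 g fiber for $1.51 (total $2.21, still need 0.0 g).
Greedy by cheapest-per-g is optimal for a single linear constraint, so the minimum cost is $2.21.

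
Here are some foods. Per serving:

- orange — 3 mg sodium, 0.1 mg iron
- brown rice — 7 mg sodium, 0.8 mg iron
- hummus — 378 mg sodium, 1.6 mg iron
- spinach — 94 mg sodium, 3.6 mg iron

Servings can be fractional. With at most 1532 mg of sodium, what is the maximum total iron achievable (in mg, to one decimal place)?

175.1 mg

Iron per mg sodium: brown rice 0.1143, spinach 0.0383, orange 0.03333, hummus 0.004233.
With no serving limits, spend the whole sodium allowance on brown rice: 1532 mg / 7 mg × 0.8 mg = 175.1 mg.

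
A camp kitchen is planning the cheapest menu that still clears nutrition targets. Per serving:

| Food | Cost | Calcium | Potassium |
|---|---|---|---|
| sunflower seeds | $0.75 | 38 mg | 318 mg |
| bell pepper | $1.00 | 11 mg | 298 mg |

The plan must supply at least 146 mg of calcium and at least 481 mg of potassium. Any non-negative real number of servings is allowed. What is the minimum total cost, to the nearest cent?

Check every corner: each single food scaled to meet both minima, and each pair solved so both constraints bind.
sunflower seeds only: max(146/38, 481/318) = 3.842 servings → $2.88.
bell pepper only: max(146/11, 481/298) = 13.27 servings → $13.27.
sunflower seeds + bell pepper: intersection lies outside the first quadrant.
Cheapest feasible corner: $2.88.

$2.88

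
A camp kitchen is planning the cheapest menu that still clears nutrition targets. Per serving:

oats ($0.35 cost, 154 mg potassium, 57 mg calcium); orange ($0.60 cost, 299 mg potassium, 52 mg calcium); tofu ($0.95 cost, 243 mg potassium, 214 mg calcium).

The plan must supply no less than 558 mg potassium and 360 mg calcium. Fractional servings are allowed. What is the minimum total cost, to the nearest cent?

$1.76

Minimising a linear cost over {potassium ≥ 558, calcium ≥ 360, servings ≥ 0} — the optimum is at a vertex, using one or two foods.
oats only: max(558/154, 360/57) = 6.316 servings → $2.21.
orange only: max(558/299, 360/52) = 6.923 servings → $4.15.
tofu only: max(558/243, 360/214) = 2.296 servings → $2.18.
oats + orange: intersection lies outside the first quadrant.
oats + tofu with both tight: 1.671 servings and 1.237 servings → $1.76.
orange + tofu with both tight: 0.6219 servings and 1.531 servings → $1.83.
Cheapest feasible corner: $1.76.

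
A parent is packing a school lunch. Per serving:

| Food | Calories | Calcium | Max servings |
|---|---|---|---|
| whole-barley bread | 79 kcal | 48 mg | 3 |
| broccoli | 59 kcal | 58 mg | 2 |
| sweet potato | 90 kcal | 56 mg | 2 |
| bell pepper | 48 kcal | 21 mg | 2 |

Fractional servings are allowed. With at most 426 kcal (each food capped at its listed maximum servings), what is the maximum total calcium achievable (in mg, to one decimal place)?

305.8 mg

Calcium per kcal: broccoli 0.9831, sweet potato 0.6222, whole-barley bread 0.6076, bell pepper 0.4375.
Take 2 servings of broccoli: uses 118 kcal, +116.0 mg calcium (running total 116.0 mg).
Take 2 servings of sweet potato: uses 180 kcal, +112.0 mg calcium (running total 228.0 mg).
Take 1.62 servings of whole-barley bread: uses 128 kcal, +77.8 mg calcium (running total 305.8 mg).
Greedy by best ratio exhausts the calories allowance optimally: 305.8 mg.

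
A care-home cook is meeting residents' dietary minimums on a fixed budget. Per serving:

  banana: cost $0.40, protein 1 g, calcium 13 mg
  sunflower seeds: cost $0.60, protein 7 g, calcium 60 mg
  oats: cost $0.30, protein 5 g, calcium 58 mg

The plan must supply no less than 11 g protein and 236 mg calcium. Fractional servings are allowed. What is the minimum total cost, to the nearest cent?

$1.22

A basic optimal solution has at most two foods positive. Try each food alone and each pair with both targets met exactly.
banana only: max(11/1, 236/13) = 18.15 servings → $7.26.
sunflower seeds only: max(11/7, 236/60) = 3.933 servings → $2.36.
oats only: max(11/5, 236/58) = 4.069 servings → $1.22.
banana + sunflower seeds: intersection lies outside the first quadrant.
banana + oats: the both-tight solution has a negative serving — not a feasible corner.
sunflower seeds + oats with both targets exact would need a negative amount; discard.
Cheapest feasible corner: $1.22.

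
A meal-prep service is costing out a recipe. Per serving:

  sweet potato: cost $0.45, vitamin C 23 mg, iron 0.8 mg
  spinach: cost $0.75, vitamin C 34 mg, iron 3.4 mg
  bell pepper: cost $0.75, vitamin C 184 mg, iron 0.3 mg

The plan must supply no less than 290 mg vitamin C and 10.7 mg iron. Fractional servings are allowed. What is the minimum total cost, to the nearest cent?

$3.05

Minimising a linear cost over {vitamin C ≥ 290, iron ≥ 10.7, servings ≥ 0} — the optimum is at a vertex, using one or two foods.
sweet potato only: max(290/23, 10.7/0.8) = 13.38 servings → $6.02.
spinach only: max(290/34, 10.7/3.4) = 8.529 servings → $6.40.
bell pepper only: max(290/184, 10.7/0.3) = 35.67 servings → $26.75.
sweet potato + spinach with both tight: 12.2 servings and 0.2765 servings → $5.70.
sweet potato + bell pepper with both targets exact would need a negative amount; discard.
spinach + bell pepper with both tight: 3.058 servings and 1.011 servings → $3.05.
The minimum over all feasible corners is $3.05.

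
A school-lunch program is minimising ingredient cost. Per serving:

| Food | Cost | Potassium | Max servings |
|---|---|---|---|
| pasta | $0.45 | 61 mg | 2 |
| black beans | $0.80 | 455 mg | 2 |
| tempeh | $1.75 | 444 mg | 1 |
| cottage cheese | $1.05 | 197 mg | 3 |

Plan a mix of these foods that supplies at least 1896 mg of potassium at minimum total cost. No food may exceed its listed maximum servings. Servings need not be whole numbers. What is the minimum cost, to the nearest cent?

$6.24

Cost per mg of potassium: black beans $0.0018, tempeh $0.0039, cottage cheese $0.0053, pasta $0.0074.
Take 2 servings of black beans: +910.0 mg potassium for $1.60 (total $1.60, still need 986.0 mg).
Take 1 serving of tempeh: +444.0 mg potassium for $1.75 (total $3.35, still need 542.0 mg).
Take 2.751 servings of cottage cheese: +542.0 mg potassium for $2.89 (total $6.24, still need 0.0 mg).
Greedy by cheapest-per-mg is optimal for a single linear constraint, so the minimum cost is $6.24.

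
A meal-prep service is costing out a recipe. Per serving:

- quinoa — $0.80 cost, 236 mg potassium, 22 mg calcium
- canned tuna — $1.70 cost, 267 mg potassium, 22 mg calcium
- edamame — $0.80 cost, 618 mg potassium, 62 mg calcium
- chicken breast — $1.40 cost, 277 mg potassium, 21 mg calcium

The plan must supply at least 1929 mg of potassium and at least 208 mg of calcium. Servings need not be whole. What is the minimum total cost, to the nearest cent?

$2.68

At the optimum either one food covers both requirements or two foods hit both targets exactly; no other combination can be cheaper.
quinoa only: max(1929/236, 208/22) = 9.455 servings → $7.56.
canned tuna only: max(1929/267, 208/22) = 9.455 servings → $16.07.
edamame only: max(1929/618, 208/62) = 3.355 servings → $2.68.
chicken breast only: max(1929/277, 208/21) = 9.905 servings → $13.87.
quinoa + canned tuna with both targets exact would need a negative amount; discard.
quinoa + edamame with both targets exact would need a negative amount; discard.
quinoa + chicken breast: intersection lies outside the first quadrant.
canned tuna + edamame: the both-tight solution has a negative serving — not a feasible corner.
canned tuna + chicken breast: the both-tight solution has a negative serving — not a feasible corner.
edamame + chicken breast: intersection lies outside the first quadrant.
The minimum over all feasible corners is $2.68.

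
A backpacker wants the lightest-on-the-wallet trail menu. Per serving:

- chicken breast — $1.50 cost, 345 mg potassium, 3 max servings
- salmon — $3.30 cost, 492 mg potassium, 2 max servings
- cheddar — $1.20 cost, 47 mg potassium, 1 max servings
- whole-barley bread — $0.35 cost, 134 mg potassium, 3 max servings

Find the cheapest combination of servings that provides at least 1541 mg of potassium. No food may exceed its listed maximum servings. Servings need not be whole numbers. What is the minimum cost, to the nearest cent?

$6.25

Cost per mg of potassium: whole-barley bread $0.0026, chicken breast $0.0043, salmon $0.0067, cheddar $0.0255.
Take 3 servings of whole-barley bread: +402.0 mg potassium for $1.05 (total $1.05, still need 1139.0 mg).
Take 3 servings of chicken breast: +1035.0 mg potassium for $4.50 (total $5.55, still need 104.0 mg).
Take 0.2114 servings of salmon: +104.0 mg potassium for $0.70 (total $6.25, still need 0.0 mg).
Greedy by cheapest-per-mg is optimal for a single linear constraint, so the minimum cost is $6.25.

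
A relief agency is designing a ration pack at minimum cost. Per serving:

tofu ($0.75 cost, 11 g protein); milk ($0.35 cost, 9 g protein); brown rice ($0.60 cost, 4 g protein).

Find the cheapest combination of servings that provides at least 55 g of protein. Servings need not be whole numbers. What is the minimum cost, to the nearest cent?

Cost per g of protein: milk $0.0389, tofu $0.0682, brown rice $0.1500.
With no serving limits, use only milk: 55 g / 9 g = 6.111 servings × $0.35 = $2.14.

$2.14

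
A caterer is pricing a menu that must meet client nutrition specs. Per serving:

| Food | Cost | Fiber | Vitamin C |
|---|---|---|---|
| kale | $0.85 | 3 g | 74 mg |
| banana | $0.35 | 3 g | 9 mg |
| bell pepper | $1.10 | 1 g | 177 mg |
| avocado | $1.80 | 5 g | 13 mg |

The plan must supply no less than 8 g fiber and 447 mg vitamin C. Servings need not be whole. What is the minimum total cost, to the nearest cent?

$3.32

This is a tiny linear program; its minimum lies at a vertex of the feasible set. List the vertices and price them.
kale only: max(8/3, 447/74) = 6.041 servings → $5.13.
banana only: max(8/3, 447/9) = 49.67 servings → $17.38.
bell pepper only: max(8/1, 447/177) = 8 servings → $8.80.
avocado only: max(8/5, 447/13) = 34.38 servings → $61.89.
kale + banana: intersection lies outside the first quadrant.
kale + bell pepper with both tight: 2.12 servings and 1.639 servings → $3.61.
kale + avocado with both targets exact would need a negative amount; discard.
banana + bell pepper with both tight: 1.856 servings and 2.431 servings → $3.32.
banana + avocado: the both-tight solution has a negative serving — not a feasible corner.
bell pepper + avocado with both tight: 2.444 servings and 1.111 servings → $4.69.
So the least-cost plan costs $3.32.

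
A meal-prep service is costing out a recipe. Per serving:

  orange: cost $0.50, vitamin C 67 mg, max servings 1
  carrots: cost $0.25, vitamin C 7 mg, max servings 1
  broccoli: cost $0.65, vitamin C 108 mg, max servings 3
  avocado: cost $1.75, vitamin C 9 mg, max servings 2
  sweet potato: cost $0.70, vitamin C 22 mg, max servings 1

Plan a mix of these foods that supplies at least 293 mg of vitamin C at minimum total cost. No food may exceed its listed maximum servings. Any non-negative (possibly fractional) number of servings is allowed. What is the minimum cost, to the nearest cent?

$1.76

Cost per mg of vitamin C: broccoli $0.0060, orange $0.0075, sweet potato $0.0318, carrots $0.0357, avocado $0.1944.
Take 2.713 servings of broccoli: +293.0 mg vitamin C for $1.76 (total $1.76, still need 0.0 mg).
Greedy by cheapest-per-mg is optimal for a single linear constraint, so the minimum cost is $1.76.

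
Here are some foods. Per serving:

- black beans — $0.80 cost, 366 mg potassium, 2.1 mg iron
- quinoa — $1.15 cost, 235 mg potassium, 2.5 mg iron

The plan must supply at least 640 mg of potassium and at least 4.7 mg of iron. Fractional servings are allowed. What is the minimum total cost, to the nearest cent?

$1.79

Compare the cost at each extreme point of the feasible region.
black beans only: max(640/366, 4.7/2.1) = 2.238 servings → $1.79.
quinoa only: max(640/235, 4.7/2.5) = 2.723 servings → $3.13.
black beans + quinoa with both tight: 1.176 servings and 0.8925 servings → $1.97.
Cheapest feasible corner: $1.79.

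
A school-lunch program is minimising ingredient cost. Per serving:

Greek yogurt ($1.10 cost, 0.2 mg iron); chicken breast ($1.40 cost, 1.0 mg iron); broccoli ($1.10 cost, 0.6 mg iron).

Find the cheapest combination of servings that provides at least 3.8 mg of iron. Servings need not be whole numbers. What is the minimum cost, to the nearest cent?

Cost per mg of iron: chicken breast $1.4000, broccoli $1.8333, Greek yogurt $5.5000.
With no serving limits, use only chicken breast: 3.8 mg / 1.0 mg = 3.8 servings × $1.40 = $5.32.

$5.32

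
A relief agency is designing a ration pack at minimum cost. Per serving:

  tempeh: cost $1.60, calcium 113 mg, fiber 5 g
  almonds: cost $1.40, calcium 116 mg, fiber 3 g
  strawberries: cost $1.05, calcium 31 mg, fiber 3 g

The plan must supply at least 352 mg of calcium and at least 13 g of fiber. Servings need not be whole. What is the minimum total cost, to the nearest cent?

Check every corner: each single food scaled to meet both minima, and each pair solved so both constraints bind.
tempeh only: max(352/113, 13/5) = 3.115 servings → $4.98.
almonds only: max(352/116, 13/3) = 4.333 servings → $6.07.
strawberries only: max(352/31, 13/3) = 11.35 servings → $11.92.
tempeh + almonds with both tight: 1.876 servings and 1.207 servings → $4.69.
tempeh + strawberries: intersection lies outside the first quadrant.
almonds + strawberries with both tight: 2.561 servings and 1.773 servings → $5.45.
So the least-cost plan costs $4.69.

$4.69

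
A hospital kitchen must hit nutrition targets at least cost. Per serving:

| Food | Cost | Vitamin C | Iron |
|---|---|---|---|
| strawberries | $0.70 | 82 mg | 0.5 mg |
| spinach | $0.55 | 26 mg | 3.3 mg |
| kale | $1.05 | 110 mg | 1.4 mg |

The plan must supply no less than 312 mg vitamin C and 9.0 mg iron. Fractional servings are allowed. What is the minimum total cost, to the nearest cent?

Check every corner: each single food scaled to meet both minima, and each pair solved so both constraints bind.
strawberries only: max(312/82, 9.0/0.5) = 18 servings → $12.60.
spinach only: max(312/26, 9.0/3.3) = 12 servings → $6.60.
kale only: max(312/110, 9.0/1.4) = 6.429 servings → $6.75.
strawberries + spinach with both tight: 3.089 servings and 2.259 servings → $3.40.
strawberries + kale: intersection lies outside the first quadrant.
spinach + kale with both tight: 1.694 servings and 2.436 servings → $3.49.
The minimum over all feasible corners is $3.40.

$3.40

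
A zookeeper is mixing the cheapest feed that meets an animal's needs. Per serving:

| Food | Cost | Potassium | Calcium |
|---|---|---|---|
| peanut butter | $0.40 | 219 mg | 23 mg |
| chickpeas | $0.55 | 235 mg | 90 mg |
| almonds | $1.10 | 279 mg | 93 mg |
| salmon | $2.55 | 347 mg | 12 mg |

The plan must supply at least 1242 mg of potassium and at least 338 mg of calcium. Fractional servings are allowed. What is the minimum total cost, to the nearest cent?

$2.65

peanut butter only: max(1242/219, 338/23) = 14.7 servings → $5.88.
chickpeas only: max(1242/235, 338/90) = 5.285 servings → $2.91.
almonds only: max(1242/279, 338/93) = 4.452 servings → $4.90.
salmon only: max(1242/347, 338/12) = 28.17 servings → $71.83.
peanut butter + chickpeas with both tight: 2.261 servings and 3.178 servings → $2.65.
peanut butter + almonds with both tight: 1.52 servings and 3.258 servings → $4.19.
peanut butter + salmon with both targets exact would need a negative amount; discard.
chickpeas + almonds with both targets exact would need a negative amount; discard.
chickpeas + salmon with both tight: 3.604 servings and 1.139 servings → $4.89.
almonds + salmon with both tight: 3.54 servings and 0.7331 servings → $5.76.
Cheapest feasible corner: $2.65.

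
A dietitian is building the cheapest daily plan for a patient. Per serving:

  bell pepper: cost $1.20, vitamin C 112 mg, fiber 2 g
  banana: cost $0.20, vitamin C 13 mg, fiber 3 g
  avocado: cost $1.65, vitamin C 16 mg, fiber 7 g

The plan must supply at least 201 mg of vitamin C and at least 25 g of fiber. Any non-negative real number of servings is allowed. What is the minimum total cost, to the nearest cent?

$2.62

This is a tiny linear program; its minimum lies at a vertex of the feasible set. List the vertices and price them.
bell pepper only: max(201/112, 25/2) = 12.5 servings → $15.00.
banana only: max(201/13, 25/3) = 15.46 servings → $3.09.
avocado only: max(201/16, 25/7) = 12.56 servings → $20.73.
bell pepper + banana with both tight: 0.8968 servings and 7.735 servings → $2.62.
bell pepper + avocado with both tight: 1.339 servings and 3.189 servings → $6.87.
banana + avocado: intersection lies outside the first quadrant.
Cheapest feasible corner: $2.62.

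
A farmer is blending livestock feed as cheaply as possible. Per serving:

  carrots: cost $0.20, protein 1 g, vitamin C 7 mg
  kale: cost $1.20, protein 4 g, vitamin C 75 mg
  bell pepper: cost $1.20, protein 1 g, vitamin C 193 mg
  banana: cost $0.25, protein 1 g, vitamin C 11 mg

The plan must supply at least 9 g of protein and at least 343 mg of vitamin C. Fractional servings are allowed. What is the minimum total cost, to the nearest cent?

Minimising a linear cost over {protein ≥ 9, vitamin C ≥ 343, servings ≥ 0} — the optimum is at a vertex, using one or two foods.
carrots only: max(9/1, 343/7) = 49 servings → $9.80.
kale only: max(9/4, 343/75) = 4.573 servings → $5.49.
bell pepper only: max(9/1, 343/193) = 9 servings → $10.80.
banana only: max(9/1, 343/11) = 31.18 servings → $7.80.
carrots + kale with both targets exact would need a negative amount; discard.
carrots + bell pepper with both tight: 7.495 servings and 1.505 servings → $3.31.
carrots + banana: the both-tight solution has a negative serving — not a feasible corner.
kale + bell pepper with both tight: 2 servings and 1 serving → $3.60.
kale + banana: the both-tight solution has a negative serving — not a feasible corner.
bell pepper + banana with both tight: 1.341 servings and 7.659 servings → $3.52.
Cheapest feasible corner: $3.31.

$3.31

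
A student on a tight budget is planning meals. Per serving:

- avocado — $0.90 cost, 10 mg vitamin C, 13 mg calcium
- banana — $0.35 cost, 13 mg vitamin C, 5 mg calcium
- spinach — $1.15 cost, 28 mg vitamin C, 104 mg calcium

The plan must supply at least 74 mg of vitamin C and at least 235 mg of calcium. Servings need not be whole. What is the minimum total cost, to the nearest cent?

$2.87

The cheapest plan sits at a corner of the feasible region — with two constraints it uses at most two foods.
avocado only: max(74/10, 235/13) = 18.08 servings → $16.27.
banana only: max(74/13, 235/5) = 47 servings → $16.45.
spinach only: max(74/28, 235/104) = 2.643 servings → $3.04.
avocado + banana with both targets exact would need a negative amount; discard.
avocado + spinach with both tight: 1.651 servings and 2.053 servings → $3.85.
banana + spinach with both tight: 0.9208 servings and 2.215 servings → $2.87.
The minimum over all feasible corners is $2.87.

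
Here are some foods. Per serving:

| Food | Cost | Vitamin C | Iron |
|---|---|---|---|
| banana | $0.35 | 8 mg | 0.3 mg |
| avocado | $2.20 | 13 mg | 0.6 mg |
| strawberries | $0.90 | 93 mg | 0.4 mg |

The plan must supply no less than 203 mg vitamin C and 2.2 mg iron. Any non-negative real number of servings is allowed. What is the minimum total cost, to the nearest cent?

A basic optimal solution has at most two foods positive. Try each food alone and each pair with both targets met exactly.
banana only: max(203/8, 2.2/0.3) = 25.38 servings → $8.88.
avocado only: max(203/13, 2.2/0.6) = 15.62 servings → $34.35.
strawberries only: max(203/93, 2.2/0.4) = 5.5 servings → $4.95.
banana + avocado: the both-tight solution has a negative serving — not a feasible corner.
banana + strawberries with both tight: 4.996 servings and 1.753 servings → $3.33.
avocado + strawberries with both tight: 2.439 servings and 1.842 servings → $7.02.
So the least-cost plan costs $3.33.

$3.33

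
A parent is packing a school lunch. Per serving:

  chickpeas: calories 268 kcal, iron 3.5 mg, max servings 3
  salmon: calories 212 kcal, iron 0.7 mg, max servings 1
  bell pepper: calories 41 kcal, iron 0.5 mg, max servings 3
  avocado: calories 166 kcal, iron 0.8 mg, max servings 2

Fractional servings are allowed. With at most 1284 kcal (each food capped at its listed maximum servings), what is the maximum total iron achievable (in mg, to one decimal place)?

Iron per kcal: chickpeas 0.01306, bell pepper 0.0122, avocado 0.004819, salmon 0.003302.
Take 3 servings of chickpeas: uses 804 kcal, +10.5 mg iron (running total 10.5 mg).
Take 3 servings of bell pepper: uses 123 kcal, +1.5 mg iron (running total 12.0 mg).
Take 2 servings of avocado: uses 332 kcal, +1.6 mg iron (running total 13.6 mg).
Take 0.1179 servings of salmon: uses 25 kcal, +0.1 mg iron (running total 13.7 mg).
Filling greedily by iron-per-kcal is optimal for one linear limit, giving 13.7 mg.

13.7 mg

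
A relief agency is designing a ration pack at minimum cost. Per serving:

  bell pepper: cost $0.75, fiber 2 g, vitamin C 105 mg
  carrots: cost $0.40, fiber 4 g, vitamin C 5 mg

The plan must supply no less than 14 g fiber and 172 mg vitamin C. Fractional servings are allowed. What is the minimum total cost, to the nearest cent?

With two linear requirements the optimum uses one or two foods; enumerate the corners.
bell pepper only: max(14/2, 172/105) = 7 servings → $5.25.
carrots only: max(14/4, 172/5) = 34.4 servings → $13.76.
bell pepper + carrots with both tight: 1.507 servings and 2.746 servings → $2.23.
The minimum over all feasible corners is $2.23.

$2.23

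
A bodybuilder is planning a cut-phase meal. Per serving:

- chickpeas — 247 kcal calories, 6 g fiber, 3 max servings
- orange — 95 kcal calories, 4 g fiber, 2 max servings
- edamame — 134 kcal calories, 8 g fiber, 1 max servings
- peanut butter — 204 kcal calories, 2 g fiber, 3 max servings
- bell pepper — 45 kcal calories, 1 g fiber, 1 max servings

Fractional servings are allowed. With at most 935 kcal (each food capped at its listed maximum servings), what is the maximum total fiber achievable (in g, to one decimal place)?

Fiber per kcal: edamame 0.0597, orange 0.04211, chickpeas 0.02429, bell pepper 0.02222, peanut butter 0.009804.
Take 1 serving of edamame: uses 134 kcal, +8.0 g fiber (running total 8.0 g).
Take 2 servings of orange: uses 190 kcal, +8.0 g fiber (running total 16.0 g).
Take 2.474 servings of chickpeas: uses 611 kcal, +14.8 g fiber (running total 30.8 g).
Filling greedily by fiber-per-kcal is optimal for one linear limit, giving 30.8 g.

30.8 g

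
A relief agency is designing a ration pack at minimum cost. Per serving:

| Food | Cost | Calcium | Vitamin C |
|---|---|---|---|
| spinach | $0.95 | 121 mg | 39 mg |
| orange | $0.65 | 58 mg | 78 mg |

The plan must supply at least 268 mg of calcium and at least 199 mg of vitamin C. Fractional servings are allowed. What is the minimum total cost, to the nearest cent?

$2.47

spinach only: max(268/121, 199/39) = 5.103 servings → $4.85.
orange only: max(268/58, 199/78) = 4.621 servings → $3.00.
spinach + orange with both tight: 1.305 servings and 1.899 servings → $2.47.
So the least-cost plan costs $2.47.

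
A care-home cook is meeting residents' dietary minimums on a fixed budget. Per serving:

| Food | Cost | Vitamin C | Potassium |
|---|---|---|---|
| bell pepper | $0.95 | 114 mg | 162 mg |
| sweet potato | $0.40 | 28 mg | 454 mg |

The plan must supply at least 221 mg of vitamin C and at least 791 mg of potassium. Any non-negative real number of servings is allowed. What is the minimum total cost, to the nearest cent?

For a min-cost LP with two ≥-constraints, a basic feasible solution has at most two positive variables.
bell pepper only: max(221/114, 791/162) = 4.883 servings → $4.64.
sweet potato only: max(221/28, 791/454) = 7.893 servings → $3.16.
bell pepper + sweet potato with both tight: 1.656 servings and 1.151 servings → $2.03.
Cheapest feasible corner: $2.03.

$2.03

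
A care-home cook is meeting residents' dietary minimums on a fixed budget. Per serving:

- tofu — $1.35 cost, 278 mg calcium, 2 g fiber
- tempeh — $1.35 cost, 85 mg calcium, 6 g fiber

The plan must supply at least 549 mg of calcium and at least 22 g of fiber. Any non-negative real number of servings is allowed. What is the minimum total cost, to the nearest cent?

With two linear requirements the optimum uses one or two foods; enumerate the corners.
tofu only: max(549/278, 22/2) = 11 servings → $14.85.
tempeh only: max(549/85, 22/6) = 6.459 servings → $8.72.
tofu + tempeh with both tight: 0.9506 servings and 3.35 servings → $5.81.
So the least-cost plan costs $5.81.

$5.81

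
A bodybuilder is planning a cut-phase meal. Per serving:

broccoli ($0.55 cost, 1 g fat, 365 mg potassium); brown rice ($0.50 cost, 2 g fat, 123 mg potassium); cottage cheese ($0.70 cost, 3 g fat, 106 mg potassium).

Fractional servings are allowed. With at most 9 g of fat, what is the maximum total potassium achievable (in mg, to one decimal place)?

3285.0 mg

Potassium per g fat: broccoli 365, brown rice 61.5, cottage cheese 35.33.
With no serving limits, spend the whole fat allowance on broccoli: 9 g / 1 g × 365 mg = 3285.0 mg.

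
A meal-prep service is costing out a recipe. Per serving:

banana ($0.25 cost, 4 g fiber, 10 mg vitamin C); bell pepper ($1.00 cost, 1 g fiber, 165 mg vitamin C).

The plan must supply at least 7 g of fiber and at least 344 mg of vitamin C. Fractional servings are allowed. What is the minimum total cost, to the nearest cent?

$2.32

An LP optimum is at a vertex; with two nutrient constraints at most two foods are used. Check each candidate.
banana only: max(7/4, 344/10) = 34.4 servings → $8.60.
bell pepper only: max(7/1, 344/165) = 7 servings → $7.00.
banana + bell pepper with both tight: 1.248 servings and 2.009 servings → $2.32.
The minimum over all feasible corners is $2.32.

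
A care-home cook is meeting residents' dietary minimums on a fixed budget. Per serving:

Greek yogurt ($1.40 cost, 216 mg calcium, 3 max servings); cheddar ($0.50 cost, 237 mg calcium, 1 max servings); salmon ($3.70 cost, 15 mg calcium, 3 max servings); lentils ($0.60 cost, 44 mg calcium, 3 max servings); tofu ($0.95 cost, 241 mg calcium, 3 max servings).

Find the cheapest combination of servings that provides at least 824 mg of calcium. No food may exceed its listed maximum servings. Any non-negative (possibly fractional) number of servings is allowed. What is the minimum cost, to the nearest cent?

Cost per mg of calcium: cheddar $0.0021, tofu $0.0039, Greek yogurt $0.0065, lentils $0.0136, salmon $0.2467.
Take 1 serving of cheddar: +237.0 mg calcium for $0.50 (total $0.50, still need 587.0 mg).
Take 2.436 servings of tofu: +587.0 mg calcium for $2.31 (total $2.81, still need 0.0 mg).
Greedy by cheapest-per-mg is optimal for a single linear constraint, so the minimum cost is $2.81.

$2.81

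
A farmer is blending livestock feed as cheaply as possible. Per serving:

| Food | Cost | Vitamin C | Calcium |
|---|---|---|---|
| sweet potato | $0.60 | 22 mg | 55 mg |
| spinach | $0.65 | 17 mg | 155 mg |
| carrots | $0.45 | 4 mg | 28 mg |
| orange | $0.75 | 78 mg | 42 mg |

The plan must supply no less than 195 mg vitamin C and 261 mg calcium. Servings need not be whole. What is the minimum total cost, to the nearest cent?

$2.40

The cheapest plan sits at a corner of the feasible region — with two constraints it uses at most two foods.
sweet potato only: max(195/22, 261/55) = 8.864 servings → $5.32.
spinach only: max(195/17, 261/155) = 11.47 servings → $7.46.
carrots only: max(195/4, 261/28) = 48.75 servings → $21.94.
orange only: max(195/78, 261/42) = 6.214 servings → $4.66.
sweet potato + spinach: intersection lies outside the first quadrant.
sweet potato + carrots with both targets exact would need a negative amount; discard.
sweet potato + orange with both tight: 3.615 servings and 1.48 servings → $3.28.
spinach + carrots: intersection lies outside the first quadrant.
spinach + orange with both tight: 1.07 servings and 2.267 servings → $2.40.
carrots + orange with both tight: 6.036 servings and 2.19 servings → $4.36.
So the least-cost plan costs $2.40.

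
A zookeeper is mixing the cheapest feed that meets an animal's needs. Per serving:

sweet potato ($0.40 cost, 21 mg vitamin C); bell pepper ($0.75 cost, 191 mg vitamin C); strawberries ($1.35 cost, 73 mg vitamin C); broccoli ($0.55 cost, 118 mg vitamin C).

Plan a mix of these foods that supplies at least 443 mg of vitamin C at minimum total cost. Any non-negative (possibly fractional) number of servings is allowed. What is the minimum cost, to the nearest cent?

$1.74

Cost per mg of vitamin C: bell pepper $0.0039, broccoli $0.0047, strawberries $0.0185, sweet potato $0.0190.
With no serving limits, use only bell pepper: 443 mg / 191 mg = 2.319 servings × $0.75 = $1.74.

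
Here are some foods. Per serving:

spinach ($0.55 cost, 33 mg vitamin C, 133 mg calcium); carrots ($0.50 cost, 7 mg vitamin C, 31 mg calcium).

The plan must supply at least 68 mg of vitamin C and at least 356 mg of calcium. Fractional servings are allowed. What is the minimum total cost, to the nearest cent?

A basic optimal solution has at most two foods positive. Try each food alone and each pair with both targets met exactly.
spinach only: max(68/33, 356/133) = 2.677 servings → $1.47.
carrots only: max(68/7, 356/31) = 11.48 servings → $5.74.
spinach + carrots: intersection lies outside the first quadrant.
So the least-cost plan costs $1.47.

$1.47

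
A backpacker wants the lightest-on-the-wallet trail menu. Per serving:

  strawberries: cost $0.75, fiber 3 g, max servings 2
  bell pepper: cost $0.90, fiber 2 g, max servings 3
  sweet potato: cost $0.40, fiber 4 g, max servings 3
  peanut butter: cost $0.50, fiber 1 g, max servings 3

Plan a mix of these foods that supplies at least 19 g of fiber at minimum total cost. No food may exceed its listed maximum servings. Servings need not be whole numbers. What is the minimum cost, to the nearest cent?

$3.15

Cost per g of fiber: sweet potato $0.1000, strawberries $0.2500, bell pepper $0.4500, peanut butter $0.5000.
Take 3 servings of sweet potato: +12.0 g fiber for $1.20 (total $1.20, still need 7.0 g).
Take 2 servings of strawberries: +6.0 g fiber for $1.50 (total $2.70, still need 1.0 g).
Take 0.5 servings of bell pepper: +1.0 g fiber for $0.45 (total $3.15, still need 0.0 g).
Greedy by cheapest-per-g is optimal for a single linear constraint, so the minimum cost is $3.15.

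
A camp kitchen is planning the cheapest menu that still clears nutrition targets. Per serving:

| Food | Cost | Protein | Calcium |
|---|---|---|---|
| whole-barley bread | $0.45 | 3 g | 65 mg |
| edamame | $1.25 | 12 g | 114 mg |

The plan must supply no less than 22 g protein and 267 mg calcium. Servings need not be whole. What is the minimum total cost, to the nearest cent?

$2.51

The cheapest plan sits at a corner of the feasible region — with two constraints it uses at most two foods.
whole-barley bread only: max(22/3, 267/65) = 7.333 servings → $3.30.
edamame only: max(22/12, 267/114) = 2.342 servings → $2.93.
whole-barley bread + edamame with both tight: 1.589 servings and 1.436 servings → $2.51.
Cheapest feasible corner: $2.51.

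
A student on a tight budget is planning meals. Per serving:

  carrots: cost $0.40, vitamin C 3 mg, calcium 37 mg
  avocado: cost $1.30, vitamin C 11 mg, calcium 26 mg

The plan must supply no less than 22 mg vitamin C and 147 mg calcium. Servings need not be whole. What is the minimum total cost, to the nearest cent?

$2.74

With two linear requirements the optimum uses one or two foods; enumerate the corners.
carrots only: max(22/3, 147/37) = 7.333 servings → $2.93.
avocado only: max(22/11, 147/26) = 5.654 servings → $7.35.
carrots + avocado with both tight: 3.176 servings and 1.134 servings → $2.74.
Cheapest feasible corner: $2.74.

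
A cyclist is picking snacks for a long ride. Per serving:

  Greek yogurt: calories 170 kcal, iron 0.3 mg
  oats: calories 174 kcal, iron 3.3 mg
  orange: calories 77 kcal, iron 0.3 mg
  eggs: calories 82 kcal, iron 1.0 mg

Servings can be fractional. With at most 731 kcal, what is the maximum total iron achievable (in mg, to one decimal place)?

Iron per kcal: oats 0.01897, eggs 0.0122, orange 0.003896, Greek yogurt 0.001765.
With no serving limits, spend the whole calories allowance on oats: 731 kcal / 174 kcal × 3.3 mg = 13.9 mg.

13.9 mg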